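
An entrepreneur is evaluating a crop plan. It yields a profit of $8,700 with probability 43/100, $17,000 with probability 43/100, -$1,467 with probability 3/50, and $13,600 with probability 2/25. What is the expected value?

EV = 43/100 × 8700 + 43/100 × 17000 + 3/50 × (-1467) + 2/25 × 13600 = 3741 + 7310 − 88.02 + 1088 = 12050.98

$12,050.98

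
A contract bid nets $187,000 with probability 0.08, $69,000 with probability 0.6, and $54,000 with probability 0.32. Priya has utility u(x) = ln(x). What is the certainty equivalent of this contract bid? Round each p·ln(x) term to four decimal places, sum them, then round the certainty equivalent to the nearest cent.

E[u] = 0.08·ln(187000) + 0.6·ln(69000) + 0.32·ln(54000) = 0.9711 + 6.6851 + 3.4870 = 11.1432
CE = e^11.1432 ≈ 69092.40

$69,092.40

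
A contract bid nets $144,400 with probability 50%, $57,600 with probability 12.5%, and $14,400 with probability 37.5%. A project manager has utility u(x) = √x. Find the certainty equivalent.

E[u] = 0.5·√144400 + 0.125·√57600 + 0.375·√14400 = 0.5·380 + 0.125·240 + 0.375·120 = 265
CE = (265)² = 70225

$70,225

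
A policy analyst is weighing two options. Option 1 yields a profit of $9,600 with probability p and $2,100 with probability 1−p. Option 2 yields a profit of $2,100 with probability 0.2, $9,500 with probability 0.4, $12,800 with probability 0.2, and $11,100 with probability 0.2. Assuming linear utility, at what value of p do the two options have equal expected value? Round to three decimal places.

p = 0.920

EV(Option 2) = 0.2 × 2100 + 0.4 × 9500 + 0.2 × 12800 + 0.2 × 11100 = 420 + 3800 + 2560 + 2220 = 9000
p·9600 + (1−p)·2100 = 9000
7500p + 2100 = 9000
p = (9000 − 2100) / 7500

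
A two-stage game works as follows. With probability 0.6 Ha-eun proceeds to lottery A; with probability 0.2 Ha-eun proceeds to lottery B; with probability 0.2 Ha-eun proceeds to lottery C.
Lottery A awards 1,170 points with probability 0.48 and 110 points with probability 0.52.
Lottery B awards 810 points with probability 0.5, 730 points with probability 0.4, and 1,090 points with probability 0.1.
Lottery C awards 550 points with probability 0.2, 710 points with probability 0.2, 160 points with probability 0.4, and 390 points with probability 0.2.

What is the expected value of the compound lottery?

EV(A) = 0.48 × 1170 + 0.52 × 110 = 561.6 + 57.2 = 618.8
EV(B) = 0.5 × 810 + 0.4 × 730 + 0.1 × 1090 = 405 + 292 + 109 = 806
EV(C) = 0.2 × 550 + 0.2 × 710 + 0.4 × 160 + 0.2 × 390 = 110 + 142 + 64 + 78 = 394
Overall = 0.6 × 618.8 + 0.2 × 806 + 0.2 × 394 = 371.28 + 161.2 + 78.8 = 611.28

611.28 points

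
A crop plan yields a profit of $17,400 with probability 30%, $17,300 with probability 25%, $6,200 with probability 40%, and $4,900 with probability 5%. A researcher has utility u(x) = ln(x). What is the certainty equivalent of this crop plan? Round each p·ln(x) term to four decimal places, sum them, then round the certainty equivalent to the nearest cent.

E[u] = 0.3·ln(17400) + 0.25·ln(17300) + 0.4·ln(6200) + 0.05·ln(4900) = 2.9293 + 2.4396 + 3.4929 + 0.4248 = 9.2866
CE = e^9.2866 ≈ 10792.43

$10,792.43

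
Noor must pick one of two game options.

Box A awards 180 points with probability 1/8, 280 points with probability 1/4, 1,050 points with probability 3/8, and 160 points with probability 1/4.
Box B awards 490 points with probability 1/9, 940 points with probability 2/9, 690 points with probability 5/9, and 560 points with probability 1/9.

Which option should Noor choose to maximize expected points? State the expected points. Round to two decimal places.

Box B (708.89 points)

Box A = 1/8 × 180 + 1/4 × 280 + 3/8 × 1050 + 1/4 × 160 = 22.5 + 70 + 393.75 + 40 = 526.25
Box B = 1/9 × 490 + 2/9 × 940 + 5/9 × 690 + 1/9 × 560 = 54.4444 + 208.8889 + 383.3333 + 62.2222 = 708.8889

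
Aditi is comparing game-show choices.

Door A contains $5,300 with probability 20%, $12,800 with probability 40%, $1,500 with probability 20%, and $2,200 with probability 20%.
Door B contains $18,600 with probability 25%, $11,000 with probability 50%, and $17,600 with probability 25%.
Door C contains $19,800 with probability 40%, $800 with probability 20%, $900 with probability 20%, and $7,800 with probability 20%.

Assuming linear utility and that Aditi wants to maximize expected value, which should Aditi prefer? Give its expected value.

Door A = 0.2 × 5300 + 0.4 × 12800 + 0.2 × 1500 + 0.2 × 2200 = 1060 + 5120 + 300 + 440 = 6920
Door B = 0.25 × 18600 + 0.5 × 11000 + 0.25 × 17600 = 4650 + 5500 + 4400 = 14550
Door C = 0.4 × 19800 + 0.2 × 800 + 0.2 × 900 + 0.2 × 7800 = 7920 + 160 + 180 + 1560 = 9820

Door B ($14,550)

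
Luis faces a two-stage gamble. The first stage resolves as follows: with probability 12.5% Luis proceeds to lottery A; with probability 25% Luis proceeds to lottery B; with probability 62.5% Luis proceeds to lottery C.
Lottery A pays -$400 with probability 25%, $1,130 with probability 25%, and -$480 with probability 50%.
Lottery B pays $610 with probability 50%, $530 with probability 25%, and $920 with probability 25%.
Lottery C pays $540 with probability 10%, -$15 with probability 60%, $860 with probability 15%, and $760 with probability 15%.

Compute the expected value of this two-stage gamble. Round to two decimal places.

EV(A) = 0.25 × (-400) + 0.25 × 1130 + 0.5 × (-480) = -100 + 282.5 − 240 = -57.5
EV(B) = 0.5 × 610 + 0.25 × 530 + 0.25 × 920 = 305 + 132.5 + 230 = 667.5
EV(C) = 0.1 × 540 + 0.6 × (-15) + 0.15 × 860 + 0.15 × 760 = 54 − 9 + 129 + 114 = 288
Overall = 0.125 × (-57.5) + 0.25 × 667.5 + 0.625 × 288 = -7.1875 + 166.875 + 180 = 339.6875

$339.69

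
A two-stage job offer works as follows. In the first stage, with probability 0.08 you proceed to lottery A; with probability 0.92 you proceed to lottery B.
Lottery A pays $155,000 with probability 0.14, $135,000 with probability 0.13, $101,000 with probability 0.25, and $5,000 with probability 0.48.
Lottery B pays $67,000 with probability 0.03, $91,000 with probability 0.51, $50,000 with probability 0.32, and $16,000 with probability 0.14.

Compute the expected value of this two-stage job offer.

EV(A) = 0.14 × 155000 + 0.13 × 135000 + 0.25 × 101000 + 0.48 × 5000 = 21700 + 17550 + 25250 + 2400 = 66900
EV(B) = 0.03 × 67000 + 0.51 × 91000 + 0.32 × 50000 + 0.14 × 16000 = 2010 + 46410 + 16000 + 2240 = 66660
Overall = 0.08 × 66900 + 0.92 × 66660 = 5352 + 61327.2 = 66679.2

$66,679.20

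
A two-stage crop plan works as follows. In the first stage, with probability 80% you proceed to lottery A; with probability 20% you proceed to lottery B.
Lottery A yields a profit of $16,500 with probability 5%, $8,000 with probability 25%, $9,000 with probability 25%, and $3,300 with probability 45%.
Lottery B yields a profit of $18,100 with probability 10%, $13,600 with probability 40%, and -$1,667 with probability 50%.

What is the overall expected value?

$6,531.30

EV(A) = 0.05 × 16500 + 0.25 × 8000 + 0.25 × 9000 + 0.45 × 3300 = 825 + 2000 + 2250 + 1485 = 6560
EV(B) = 0.1 × 18100 + 0.4 × 13600 + 0.5 × (-1667) = 1810 + 5440 − 833.5 = 6416.5
Overall = 0.8 × 6560 + 0.2 × 6416.5 = 5248 + 1283.3 = 6531.3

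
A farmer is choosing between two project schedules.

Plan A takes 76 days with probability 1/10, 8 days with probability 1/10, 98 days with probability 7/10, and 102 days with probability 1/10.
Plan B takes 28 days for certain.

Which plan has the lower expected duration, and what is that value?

Plan A = 1/10 × 76 + 1/10 × 8 + 7/10 × 98 + 1/10 × 102 = 7.6 + 0.8 + 68.6 + 10.2 = 87.2
Plan B: 28 (certain)

Plan B (28 days)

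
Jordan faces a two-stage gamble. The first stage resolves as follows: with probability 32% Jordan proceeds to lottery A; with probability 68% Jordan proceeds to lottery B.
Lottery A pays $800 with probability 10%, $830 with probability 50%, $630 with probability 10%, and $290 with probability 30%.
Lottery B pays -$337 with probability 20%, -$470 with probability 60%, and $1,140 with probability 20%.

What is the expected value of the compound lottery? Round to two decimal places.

EV(A) = 0.1 × 800 + 0.5 × 830 + 0.1 × 630 + 0.3 × 290 = 80 + 415 + 63 + 87 = 645
EV(B) = 0.2 × (-337) + 0.6 × (-470) + 0.2 × 1140 = -67.4 − 282 + 228 = -121.4
Overall = 0.32 × 645 + 0.68 × (-121.4) = 206.4 − 82.552 = 123.848

$123.85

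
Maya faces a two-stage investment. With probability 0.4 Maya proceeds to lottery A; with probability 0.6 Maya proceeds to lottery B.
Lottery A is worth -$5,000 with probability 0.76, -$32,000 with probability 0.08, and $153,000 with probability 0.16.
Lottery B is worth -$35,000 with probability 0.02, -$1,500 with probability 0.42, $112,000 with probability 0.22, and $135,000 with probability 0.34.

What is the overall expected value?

$48,774

EV(A) = 0.76 × (-5000) + 0.08 × (-32000) + 0.16 × 153000 = -3800 − 2560 + 24480 = 18120
EV(B) = 0.02 × (-35000) + 0.42 × (-1500) + 0.22 × 112000 + 0.34 × 135000 = -700 − 630 + 24640 + 45900 = 69210
Overall = 0.4 × 18120 + 0.6 × 69210 = 7248 + 41526 = 48774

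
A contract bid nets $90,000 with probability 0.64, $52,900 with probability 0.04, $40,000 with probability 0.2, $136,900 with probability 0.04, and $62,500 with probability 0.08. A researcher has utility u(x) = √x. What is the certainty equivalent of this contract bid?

$76,176

E[u] = 0.64·√90000 + 0.04·√52900 + 0.2·√40000 + 0.04·√136900 + 0.08·√62500 = 0.64·300 + 0.04·230 + 0.2·200 + 0.04·370 + 0.08·250 = 276
CE = (276)² = 76176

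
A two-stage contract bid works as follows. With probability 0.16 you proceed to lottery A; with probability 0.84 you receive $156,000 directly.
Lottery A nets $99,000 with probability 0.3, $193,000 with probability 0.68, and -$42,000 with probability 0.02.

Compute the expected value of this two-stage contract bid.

EV(A) = 0.3 × 99000 + 0.68 × 193000 + 0.02 × (-42000) = 29700 + 131240 − 840 = 160100
Branch B: 156000 (certain)
Overall = 0.16 × 160100 + 0.84 × 156000 = 25616 + 131040 = 156656

$156,656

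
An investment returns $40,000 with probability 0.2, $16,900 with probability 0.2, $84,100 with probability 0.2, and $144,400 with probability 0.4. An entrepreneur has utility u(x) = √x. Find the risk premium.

E[u] = 0.2·√40000 + 0.2·√16900 + 0.2·√84100 + 0.4·√144400 = 0.2·200 + 0.2·130 + 0.2·290 + 0.4·380 = 276
CE = (276)² = 76176
Risk premium = EV − CE = 85960 − 76176 = 9784

$9,784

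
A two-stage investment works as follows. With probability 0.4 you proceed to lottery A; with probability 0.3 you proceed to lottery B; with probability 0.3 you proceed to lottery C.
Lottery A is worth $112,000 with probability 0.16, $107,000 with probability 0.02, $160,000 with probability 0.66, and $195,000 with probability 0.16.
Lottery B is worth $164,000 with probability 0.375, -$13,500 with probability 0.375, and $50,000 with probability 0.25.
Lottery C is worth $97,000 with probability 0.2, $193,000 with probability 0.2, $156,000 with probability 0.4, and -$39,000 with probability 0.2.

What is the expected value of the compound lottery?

$117,205.25

EV(A) = 0.16 × 112000 + 0.02 × 107000 + 0.66 × 160000 + 0.16 × 195000 = 17920 + 2140 + 105600 + 31200 = 156860
EV(B) = 0.375 × 164000 + 0.375 × (-13500) + 0.25 × 50000 = 61500 − 5062.5 + 12500 = 68937.5
EV(C) = 0.2 × 97000 + 0.2 × 193000 + 0.4 × 156000 + 0.2 × (-39000) = 19400 + 38600 + 62400 − 7800 = 112600
Overall = 0.4 × 156860 + 0.3 × 68937.5 + 0.3 × 112600 = 62744 + 20681.25 + 33780 = 117205.25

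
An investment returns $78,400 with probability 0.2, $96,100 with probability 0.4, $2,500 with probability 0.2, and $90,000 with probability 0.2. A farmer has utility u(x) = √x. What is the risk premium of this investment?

$10,120

E[u] = 0.2·√78400 + 0.4·√96100 + 0.2·√2500 + 0.2·√90000 = 0.2·280 + 0.4·310 + 0.2·50 + 0.2·300 = 250
CE = (250)² = 62500
Risk premium = EV − CE = 72620 − 62500 = 10120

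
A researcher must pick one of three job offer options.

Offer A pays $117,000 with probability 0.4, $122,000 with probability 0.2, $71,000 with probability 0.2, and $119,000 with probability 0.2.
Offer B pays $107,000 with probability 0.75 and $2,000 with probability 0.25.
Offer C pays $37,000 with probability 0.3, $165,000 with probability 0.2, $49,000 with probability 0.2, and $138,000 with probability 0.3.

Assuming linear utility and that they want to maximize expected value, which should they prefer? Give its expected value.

Offer A = 0.4 × 117000 + 0.2 × 122000 + 0.2 × 71000 + 0.2 × 119000 = 46800 + 24400 + 14200 + 23800 = 109200
Offer B = 0.75 × 107000 + 0.25 × 2000 = 80250 + 500 = 80750
Offer C = 0.3 × 37000 + 0.2 × 165000 + 0.2 × 49000 + 0.3 × 138000 = 11100 + 33000 + 9800 + 41400 = 95300

Offer A ($109,200)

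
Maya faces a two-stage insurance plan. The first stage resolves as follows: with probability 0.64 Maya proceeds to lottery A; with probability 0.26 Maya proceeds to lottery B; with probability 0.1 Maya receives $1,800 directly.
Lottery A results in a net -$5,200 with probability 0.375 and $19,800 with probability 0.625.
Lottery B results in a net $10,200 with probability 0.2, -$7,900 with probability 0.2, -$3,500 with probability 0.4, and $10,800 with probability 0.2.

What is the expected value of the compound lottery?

EV(A) = 0.375 × (-5200) + 0.625 × 19800 = -1950 + 12375 = 10425
EV(B) = 0.2 × 10200 + 0.2 × (-7900) + 0.4 × (-3500) + 0.2 × 10800 = 2040 − 1580 − 1400 + 2160 = 1220
Branch C: 1800 (certain)
Overall = 0.64 × 10425 + 0.26 × 1220 + 0.1 × 1800 = 6672 + 317.2 + 180 = 7169.2

$7,169.20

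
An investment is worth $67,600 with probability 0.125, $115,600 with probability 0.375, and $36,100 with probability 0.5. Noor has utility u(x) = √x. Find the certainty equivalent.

$65,025

E[u] = 0.125·√67600 + 0.375·√115600 + 0.5·√36100 = 0.125·260 + 0.375·340 + 0.5·190 = 255
CE = (255)² = 65025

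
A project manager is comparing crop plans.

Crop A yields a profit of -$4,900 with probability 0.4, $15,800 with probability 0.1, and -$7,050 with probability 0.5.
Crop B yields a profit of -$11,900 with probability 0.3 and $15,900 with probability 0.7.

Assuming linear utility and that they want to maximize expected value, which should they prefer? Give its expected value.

Crop A = 0.4 × (-4900) + 0.1 × 15800 + 0.5 × (-7050) = -1960 + 1580 − 3525 = -3905
Crop B = 0.3 × (-11900) + 0.7 × 15900 = -3570 + 11130 = 7560

Crop B ($7,560)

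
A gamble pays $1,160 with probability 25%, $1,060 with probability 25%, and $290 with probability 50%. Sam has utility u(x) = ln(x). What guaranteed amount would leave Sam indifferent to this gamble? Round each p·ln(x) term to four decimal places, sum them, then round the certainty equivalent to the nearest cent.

$567.02

E[u] = 0.25·ln(1160) + 0.25·ln(1060) + 0.5·ln(290) = 1.7640 + 1.7415 + 2.8349 = 6.3404
CE = e^6.3404 ≈ 567.02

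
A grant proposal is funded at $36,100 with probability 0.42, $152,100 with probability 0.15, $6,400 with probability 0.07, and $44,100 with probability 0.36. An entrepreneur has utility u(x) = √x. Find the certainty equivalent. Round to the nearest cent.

E[u] = 0.42·√36100 + 0.15·√152100 + 0.07·√6400 + 0.36·√44100 = 0.42·190 + 0.15·390 + 0.07·80 + 0.36·210 = 219.5
CE = (219.5)² = 48180.25

$48,180.25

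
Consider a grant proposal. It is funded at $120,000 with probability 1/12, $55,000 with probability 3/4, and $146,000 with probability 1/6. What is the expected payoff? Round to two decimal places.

$75,583.33

EV = 1/12 × 120000 + 3/4 × 55000 + 1/6 × 146000 = 10000 + 41250 + 24333.3333 = 75583.3333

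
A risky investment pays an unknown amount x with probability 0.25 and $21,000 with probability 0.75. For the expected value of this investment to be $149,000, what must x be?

0.25·x + 0.75·21000 = 149000
0.25·x = 149000 − 15750 = 133250
x = 133250 / 0.25 = 533000

x = $533,000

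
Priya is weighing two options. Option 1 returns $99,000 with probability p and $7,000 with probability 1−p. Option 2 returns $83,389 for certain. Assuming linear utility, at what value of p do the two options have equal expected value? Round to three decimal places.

p = 0.830

p·99000 + (1−p)·7000 = 83389
92000p + 7000 = 83389
p = (83389 − 7000) / 92000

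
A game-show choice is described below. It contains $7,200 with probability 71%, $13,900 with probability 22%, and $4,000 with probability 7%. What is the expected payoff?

EV = 0.71 × 7200 + 0.22 × 13900 + 0.07 × 4000 = 5112 + 3058 + 280 = 8450

$8,450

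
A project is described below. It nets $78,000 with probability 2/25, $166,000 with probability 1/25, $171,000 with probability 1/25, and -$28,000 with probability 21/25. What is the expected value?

EV = 2/25 × 78000 + 1/25 × 166000 + 1/25 × 171000 + 21/25 × (-28000) = 6240 + 6640 + 6840 − 23520 = -3800

-$3,800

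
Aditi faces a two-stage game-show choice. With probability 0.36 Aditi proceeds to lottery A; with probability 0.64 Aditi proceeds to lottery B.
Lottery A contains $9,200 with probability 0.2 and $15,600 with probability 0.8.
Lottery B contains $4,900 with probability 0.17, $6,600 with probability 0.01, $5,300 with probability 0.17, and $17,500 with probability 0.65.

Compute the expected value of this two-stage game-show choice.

$13,587.20

EV(A) = 0.2 × 9200 + 0.8 × 15600 = 1840 + 12480 = 14320
EV(B) = 0.17 × 4900 + 0.01 × 6600 + 0.17 × 5300 + 0.65 × 17500 = 833 + 66 + 901 + 11375 = 13175
Overall = 0.36 × 14320 + 0.64 × 13175 = 5155.2 + 8432 = 13587.2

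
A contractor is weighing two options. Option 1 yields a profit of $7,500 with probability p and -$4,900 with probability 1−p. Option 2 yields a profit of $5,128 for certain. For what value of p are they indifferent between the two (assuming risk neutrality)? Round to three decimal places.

p·7500 + (1−p)·(-4900) = 5128
12400p − 4900 = 5128
p = (5128 + 4900) / 12400

p = 0.809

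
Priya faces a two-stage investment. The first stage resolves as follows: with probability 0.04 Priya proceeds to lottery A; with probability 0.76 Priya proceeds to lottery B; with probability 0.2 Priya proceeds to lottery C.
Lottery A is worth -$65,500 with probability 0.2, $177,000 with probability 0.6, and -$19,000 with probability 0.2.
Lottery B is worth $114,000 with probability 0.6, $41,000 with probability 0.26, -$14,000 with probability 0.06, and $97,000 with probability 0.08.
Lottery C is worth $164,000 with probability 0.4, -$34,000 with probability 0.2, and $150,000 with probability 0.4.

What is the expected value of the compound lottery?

$92,676.80

EV(A) = 0.2 × (-65500) + 0.6 × 177000 + 0.2 × (-19000) = -13100 + 106200 − 3800 = 89300
EV(B) = 0.6 × 114000 + 0.26 × 41000 + 0.06 × (-14000) + 0.08 × 97000 = 68400 + 10660 − 840 + 7760 = 85980
EV(C) = 0.4 × 164000 + 0.2 × (-34000) + 0.4 × 150000 = 65600 − 6800 + 60000 = 118800
Overall = 0.04 × 89300 + 0.76 × 85980 + 0.2 × 118800 = 3572 + 65344.8 + 23760 = 92676.8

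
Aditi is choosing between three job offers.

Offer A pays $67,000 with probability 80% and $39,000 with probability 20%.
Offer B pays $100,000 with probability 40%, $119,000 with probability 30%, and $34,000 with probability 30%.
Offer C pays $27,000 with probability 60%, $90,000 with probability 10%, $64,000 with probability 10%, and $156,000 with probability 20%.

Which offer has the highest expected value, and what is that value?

Offer B ($85,900)

Offer A = 0.8 × 67000 + 0.2 × 39000 = 53600 + 7800 = 61400
Offer B = 0.4 × 100000 + 0.3 × 119000 + 0.3 × 34000 = 40000 + 35700 + 10200 = 85900
Offer C = 0.6 × 27000 + 0.1 × 90000 + 0.1 × 64000 + 0.2 × 156000 = 16200 + 9000 + 6400 + 31200 = 62800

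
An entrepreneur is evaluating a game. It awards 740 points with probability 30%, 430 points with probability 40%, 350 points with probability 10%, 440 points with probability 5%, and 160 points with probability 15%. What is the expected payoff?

EV = 0.3 × 740 + 0.4 × 430 + 0.1 × 350 + 0.05 × 440 + 0.15 × 160 = 222 + 172 + 35 + 22 + 24 = 475

475 points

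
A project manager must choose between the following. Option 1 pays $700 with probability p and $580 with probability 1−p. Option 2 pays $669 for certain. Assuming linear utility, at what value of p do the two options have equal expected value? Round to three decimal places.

p = 0.742

p·700 + (1−p)·580 = 669
120p + 580 = 669
p = (669 − 580) / 120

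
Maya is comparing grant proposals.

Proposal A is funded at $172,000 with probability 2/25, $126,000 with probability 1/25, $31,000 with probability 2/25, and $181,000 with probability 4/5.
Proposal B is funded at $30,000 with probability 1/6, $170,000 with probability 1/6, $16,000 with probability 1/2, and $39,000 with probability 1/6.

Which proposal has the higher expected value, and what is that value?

Proposal A ($166,080)

Proposal A = 2/25 × 172000 + 1/25 × 126000 + 2/25 × 31000 + 4/5 × 181000 = 13760 + 5040 + 2480 + 144800 = 166080
Proposal B = 1/6 × 30000 + 1/6 × 170000 + 1/2 × 16000 + 1/6 × 39000 = 5000 + 28333.3333 + 8000 + 6500 = 47833.3333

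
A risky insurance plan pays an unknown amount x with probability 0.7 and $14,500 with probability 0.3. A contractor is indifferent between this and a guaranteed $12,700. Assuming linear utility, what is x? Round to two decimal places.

x = $11,928.57

0.7·x + 0.3·14500 = 12700
0.7·x = 12700 − 4350 = 8350
x = 8350 / 0.7 = 11928.5714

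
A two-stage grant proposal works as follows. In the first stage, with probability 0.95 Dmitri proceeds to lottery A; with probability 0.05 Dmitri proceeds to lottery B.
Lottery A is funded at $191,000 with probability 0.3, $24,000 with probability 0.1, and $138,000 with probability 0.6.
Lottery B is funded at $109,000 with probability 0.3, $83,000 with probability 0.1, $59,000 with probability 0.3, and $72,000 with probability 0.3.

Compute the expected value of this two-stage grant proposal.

$139,390

EV(A) = 0.3 × 191000 + 0.1 × 24000 + 0.6 × 138000 = 57300 + 2400 + 82800 = 142500
EV(B) = 0.3 × 109000 + 0.1 × 83000 + 0.3 × 59000 + 0.3 × 72000 = 32700 + 8300 + 17700 + 21600 = 80300
Overall = 0.95 × 142500 + 0.05 × 80300 = 135375 + 4015 = 139390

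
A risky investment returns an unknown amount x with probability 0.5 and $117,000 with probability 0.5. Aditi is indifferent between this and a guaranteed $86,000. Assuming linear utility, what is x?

x = $55,000

0.5·x + 0.5·117000 = 86000
0.5·x = 86000 − 58500 = 27500
x = 27500 / 0.5 = 55000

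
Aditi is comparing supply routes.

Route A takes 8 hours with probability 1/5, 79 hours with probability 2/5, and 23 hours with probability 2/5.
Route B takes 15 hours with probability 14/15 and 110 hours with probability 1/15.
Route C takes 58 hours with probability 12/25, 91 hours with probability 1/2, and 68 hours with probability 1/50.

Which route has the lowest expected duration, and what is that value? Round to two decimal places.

Route B (21.33 hours)

Route A = 1/5 × 8 + 2/5 × 79 + 2/5 × 23 = 1.6 + 31.6 + 9.2 = 42.4
Route B = 14/15 × 15 + 1/15 × 110 = 14 + 7.3333 = 21.3333
Route C = 12/25 × 58 + 1/2 × 91 + 1/50 × 68 = 27.84 + 45.5 + 1.36 = 74.7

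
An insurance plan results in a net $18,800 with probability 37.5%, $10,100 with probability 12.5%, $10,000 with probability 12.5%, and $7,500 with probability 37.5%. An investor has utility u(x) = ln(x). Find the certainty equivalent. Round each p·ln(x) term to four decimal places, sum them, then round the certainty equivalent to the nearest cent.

E[u] = 0.375·ln(18800) + 0.125·ln(10100) + 0.125·ln(10000) + 0.375·ln(7500) = 3.6906 + 1.1525 + 1.1513 + 3.3460 = 9.3404
CE = e^9.3404 ≈ 11388.96

$11,388.96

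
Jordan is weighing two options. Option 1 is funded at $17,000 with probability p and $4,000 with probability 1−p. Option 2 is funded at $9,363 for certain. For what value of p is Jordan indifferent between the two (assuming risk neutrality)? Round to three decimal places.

p = 0.413

p·17000 + (1−p)·4000 = 9363
13000p + 4000 = 9363
p = (9363 − 4000) / 13000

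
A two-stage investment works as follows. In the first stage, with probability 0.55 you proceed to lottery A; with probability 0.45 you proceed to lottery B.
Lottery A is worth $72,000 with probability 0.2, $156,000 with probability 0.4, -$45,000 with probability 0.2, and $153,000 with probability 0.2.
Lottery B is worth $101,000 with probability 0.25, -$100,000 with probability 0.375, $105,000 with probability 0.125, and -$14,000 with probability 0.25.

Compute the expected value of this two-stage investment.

EV(A) = 0.2 × 72000 + 0.4 × 156000 + 0.2 × (-45000) + 0.2 × 153000 = 14400 + 62400 − 9000 + 30600 = 98400
EV(B) = 0.25 × 101000 + 0.375 × (-100000) + 0.125 × 105000 + 0.25 × (-14000) = 25250 − 37500 + 13125 − 3500 = -2625
Overall = 0.55 × 98400 + 0.45 × (-2625) = 54120 − 1181.25 = 52938.75

$52,938.75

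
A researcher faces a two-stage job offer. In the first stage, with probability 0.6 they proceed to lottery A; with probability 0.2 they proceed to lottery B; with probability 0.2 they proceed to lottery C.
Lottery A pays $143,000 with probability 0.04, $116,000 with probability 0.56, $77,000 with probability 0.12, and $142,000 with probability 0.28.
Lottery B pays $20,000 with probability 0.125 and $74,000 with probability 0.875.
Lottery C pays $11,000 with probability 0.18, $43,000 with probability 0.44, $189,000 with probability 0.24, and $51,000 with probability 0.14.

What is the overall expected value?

EV(A) = 0.04 × 143000 + 0.56 × 116000 + 0.12 × 77000 + 0.28 × 142000 = 5720 + 64960 + 9240 + 39760 = 119680
EV(B) = 0.125 × 20000 + 0.875 × 74000 = 2500 + 64750 = 67250
EV(C) = 0.18 × 11000 + 0.44 × 43000 + 0.24 × 189000 + 0.14 × 51000 = 1980 + 18920 + 45360 + 7140 = 73400
Overall = 0.6 × 119680 + 0.2 × 67250 + 0.2 × 73400 = 71808 + 13450 + 14680 = 99938

$99,938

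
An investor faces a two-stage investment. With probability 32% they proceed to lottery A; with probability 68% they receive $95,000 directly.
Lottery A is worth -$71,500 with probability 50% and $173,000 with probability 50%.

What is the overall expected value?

$80,840

EV(A) = 0.5 × (-71500) + 0.5 × 173000 = -35750 + 86500 = 50750
Branch B: 95000 (certain)
Overall = 0.32 × 50750 + 0.68 × 95000 = 16240 + 64600 = 80840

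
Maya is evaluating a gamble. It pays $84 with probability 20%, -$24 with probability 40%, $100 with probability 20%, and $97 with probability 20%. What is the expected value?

EV = 0.2 × 84 + 0.4 × (-24) + 0.2 × 100 + 0.2 × 97 = 16.8 − 9.6 + 20 + 19.4 = 46.6

$46.60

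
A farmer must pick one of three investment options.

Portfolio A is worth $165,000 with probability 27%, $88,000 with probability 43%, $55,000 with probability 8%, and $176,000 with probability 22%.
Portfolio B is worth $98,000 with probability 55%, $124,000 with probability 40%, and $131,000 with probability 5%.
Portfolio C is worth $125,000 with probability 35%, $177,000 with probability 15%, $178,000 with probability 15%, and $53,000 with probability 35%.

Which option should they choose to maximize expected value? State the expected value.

Portfolio A = 0.27 × 165000 + 0.43 × 88000 + 0.08 × 55000 + 0.22 × 176000 = 44550 + 37840 + 4400 + 38720 = 125510
Portfolio B = 0.55 × 98000 + 0.4 × 124000 + 0.05 × 131000 = 53900 + 49600 + 6550 = 110050
Portfolio C = 0.35 × 125000 + 0.15 × 177000 + 0.15 × 178000 + 0.35 × 53000 = 43750 + 26550 + 26700 + 18550 = 115550

Portfolio A ($125,510)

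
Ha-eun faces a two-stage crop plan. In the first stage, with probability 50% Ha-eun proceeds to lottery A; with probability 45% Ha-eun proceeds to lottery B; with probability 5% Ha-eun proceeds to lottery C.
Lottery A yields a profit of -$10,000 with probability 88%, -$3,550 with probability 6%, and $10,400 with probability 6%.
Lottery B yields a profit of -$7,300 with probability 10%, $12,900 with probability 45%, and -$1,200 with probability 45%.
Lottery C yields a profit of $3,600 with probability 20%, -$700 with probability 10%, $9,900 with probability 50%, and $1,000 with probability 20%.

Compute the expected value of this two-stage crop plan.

EV(A) = 0.88 × (-10000) + 0.06 × (-3550) + 0.06 × 10400 = -8800 − 213 + 624 = -8389
EV(B) = 0.1 × (-7300) + 0.45 × 12900 + 0.45 × (-1200) = -730 + 5805 − 540 = 4535
EV(C) = 0.2 × 3600 + 0.1 × (-700) + 0.5 × 9900 + 0.2 × 1000 = 720 − 70 + 4950 + 200 = 5800
Overall = 0.5 × (-8389) + 0.45 × 4535 + 0.05 × 5800 = -4194.5 + 2040.75 + 290 = -1863.75

-$1,863.75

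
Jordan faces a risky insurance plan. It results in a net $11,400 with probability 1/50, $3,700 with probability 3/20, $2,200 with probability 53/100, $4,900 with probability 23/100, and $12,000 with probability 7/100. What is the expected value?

EV = 1/50 × 11400 + 3/20 × 3700 + 53/100 × 2200 + 23/100 × 4900 + 7/100 × 12000 = 228 + 555 + 1166 + 1127 + 840 = 3916

$3,916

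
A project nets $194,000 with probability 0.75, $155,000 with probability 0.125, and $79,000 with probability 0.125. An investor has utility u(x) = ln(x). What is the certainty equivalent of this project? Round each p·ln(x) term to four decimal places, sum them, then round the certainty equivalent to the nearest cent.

E[u] = 0.75·ln(194000) + 0.125·ln(155000) + 0.125·ln(79000) = 9.1317 + 1.4939 + 1.4097 = 12.0353
CE = e^12.0353 ≈ 168602.64

$168,602.64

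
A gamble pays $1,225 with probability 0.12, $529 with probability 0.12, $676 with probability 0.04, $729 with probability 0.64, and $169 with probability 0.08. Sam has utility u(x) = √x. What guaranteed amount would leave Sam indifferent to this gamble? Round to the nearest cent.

$692.74

E[u] = 0.12·√1225 + 0.12·√529 + 0.04·√676 + 0.64·√729 + 0.08·√169 = 0.12·35 + 0.12·23 + 0.04·26 + 0.64·27 + 0.08·13 = 26.32
CE = (26.32)² = 692.7424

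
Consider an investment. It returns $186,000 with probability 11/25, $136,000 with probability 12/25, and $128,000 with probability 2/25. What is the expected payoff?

EV = 11/25 × 186000 + 12/25 × 136000 + 2/25 × 128000 = 81840 + 65280 + 10240 = 157360

$157,360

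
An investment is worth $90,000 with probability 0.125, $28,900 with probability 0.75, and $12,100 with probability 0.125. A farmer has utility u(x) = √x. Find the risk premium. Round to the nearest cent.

$2,485.94

E[u] = 0.125·√90000 + 0.75·√28900 + 0.125·√12100 = 0.125·300 + 0.75·170 + 0.125·110 = 178.75
CE = (178.75)² = 31951.5625
Risk premium = EV − CE = 34437.5 − 31951.5625 = 2485.9375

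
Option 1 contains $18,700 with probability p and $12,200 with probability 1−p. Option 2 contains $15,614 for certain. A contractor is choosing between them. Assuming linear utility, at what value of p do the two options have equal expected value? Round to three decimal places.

p·18700 + (1−p)·12200 = 15614
6500p + 12200 = 15614
p = (15614 − 12200) / 6500

p = 0.525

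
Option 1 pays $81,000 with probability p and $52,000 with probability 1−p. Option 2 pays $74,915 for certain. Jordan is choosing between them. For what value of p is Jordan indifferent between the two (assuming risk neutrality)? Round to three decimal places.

p = 0.790

p·81000 + (1−p)·52000 = 74915
29000p + 52000 = 74915
p = (74915 − 52000) / 29000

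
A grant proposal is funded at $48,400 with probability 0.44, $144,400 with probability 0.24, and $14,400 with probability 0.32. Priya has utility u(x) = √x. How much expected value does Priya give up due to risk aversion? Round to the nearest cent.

$9,303.04

E[u] = 0.44·√48400 + 0.24·√144400 + 0.32·√14400 = 0.44·220 + 0.24·380 + 0.32·120 = 226.4
CE = (226.4)² = 51256.96
Risk premium = EV − CE = 60560 − 51256.96 = 9303.04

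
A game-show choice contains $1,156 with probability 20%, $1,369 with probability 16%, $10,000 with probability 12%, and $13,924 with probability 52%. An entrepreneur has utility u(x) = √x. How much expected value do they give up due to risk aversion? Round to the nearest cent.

E[u] = 0.2·√1156 + 0.16·√1369 + 0.12·√10000 + 0.52·√13924 = 0.2·34 + 0.16·37 + 0.12·100 + 0.52·118 = 86.08
CE = (86.08)² = 7409.7664
Risk premium = EV − CE = 8890.72 − 7409.7664 = 1480.9536

$1,480.95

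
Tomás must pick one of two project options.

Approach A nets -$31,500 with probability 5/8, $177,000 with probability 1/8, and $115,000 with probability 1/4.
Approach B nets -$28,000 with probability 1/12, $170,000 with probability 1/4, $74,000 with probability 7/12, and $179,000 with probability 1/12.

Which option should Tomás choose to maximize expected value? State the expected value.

Approach A = 5/8 × (-31500) + 1/8 × 177000 + 1/4 × 115000 = -19687.5 + 22125 + 28750 = 31187.5
Approach B = 1/12 × (-28000) + 1/4 × 170000 + 7/12 × 74000 + 1/12 × 179000 = -2333.3333 + 42500 + 43166.6667 + 14916.6667 = 98250

Approach B ($98,250)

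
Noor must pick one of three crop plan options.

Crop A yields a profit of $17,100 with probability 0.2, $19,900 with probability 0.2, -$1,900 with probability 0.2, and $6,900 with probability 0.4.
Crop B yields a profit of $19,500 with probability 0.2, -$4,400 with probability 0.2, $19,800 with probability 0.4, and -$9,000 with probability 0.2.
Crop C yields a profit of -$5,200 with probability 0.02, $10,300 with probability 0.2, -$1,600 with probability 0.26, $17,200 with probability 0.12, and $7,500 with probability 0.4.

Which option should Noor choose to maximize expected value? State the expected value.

Crop A ($9,780)

Crop A = 0.2 × 17100 + 0.2 × 19900 + 0.2 × (-1900) + 0.4 × 6900 = 3420 + 3980 − 380 + 2760 = 9780
Crop B = 0.2 × 19500 + 0.2 × (-4400) + 0.4 × 19800 + 0.2 × (-9000) = 3900 − 880 + 7920 − 1800 = 9140
Crop C = 0.02 × (-5200) + 0.2 × 10300 + 0.26 × (-1600) + 0.12 × 17200 + 0.4 × 7500 = -104 + 2060 − 416 + 2064 + 3000 = 6604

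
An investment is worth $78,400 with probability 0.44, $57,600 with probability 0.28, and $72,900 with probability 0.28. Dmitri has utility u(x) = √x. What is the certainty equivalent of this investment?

E[u] = 0.44·√78400 + 0.28·√57600 + 0.28·√72900 = 0.44·280 + 0.28·240 + 0.28·270 = 266
CE = (266)² = 70756

$70,756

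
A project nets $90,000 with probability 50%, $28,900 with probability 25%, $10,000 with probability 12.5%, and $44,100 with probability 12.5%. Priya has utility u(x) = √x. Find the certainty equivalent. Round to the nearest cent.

$53,476.56

E[u] = 0.5·√90000 + 0.25·√28900 + 0.125·√10000 + 0.125·√44100 = 0.5·300 + 0.25·170 + 0.125·100 + 0.125·210 = 231.25
CE = (231.25)² = 53476.5625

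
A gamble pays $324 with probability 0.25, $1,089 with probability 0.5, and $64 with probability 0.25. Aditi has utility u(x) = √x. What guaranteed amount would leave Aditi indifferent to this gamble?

E[u] = 0.25·√324 + 0.5·√1089 + 0.25·√64 = 0.25·18 + 0.5·33 + 0.25·8 = 23
CE = (23)² = 529

$529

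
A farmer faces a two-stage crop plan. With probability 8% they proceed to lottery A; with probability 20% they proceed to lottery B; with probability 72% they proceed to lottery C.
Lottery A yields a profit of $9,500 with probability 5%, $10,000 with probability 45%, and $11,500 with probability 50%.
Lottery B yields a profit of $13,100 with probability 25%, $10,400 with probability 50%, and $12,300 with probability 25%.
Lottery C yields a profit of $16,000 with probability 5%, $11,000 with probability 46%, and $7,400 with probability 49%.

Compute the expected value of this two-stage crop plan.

EV(A) = 0.05 × 9500 + 0.45 × 10000 + 0.5 × 11500 = 475 + 4500 + 5750 = 10725
EV(B) = 0.25 × 13100 + 0.5 × 10400 + 0.25 × 12300 = 3275 + 5200 + 3075 = 11550
EV(C) = 0.05 × 16000 + 0.46 × 11000 + 0.49 × 7400 = 800 + 5060 + 3626 = 9486
Overall = 0.08 × 10725 + 0.2 × 11550 + 0.72 × 9486 = 858 + 2310 + 6829.92 = 9997.92

$9,997.92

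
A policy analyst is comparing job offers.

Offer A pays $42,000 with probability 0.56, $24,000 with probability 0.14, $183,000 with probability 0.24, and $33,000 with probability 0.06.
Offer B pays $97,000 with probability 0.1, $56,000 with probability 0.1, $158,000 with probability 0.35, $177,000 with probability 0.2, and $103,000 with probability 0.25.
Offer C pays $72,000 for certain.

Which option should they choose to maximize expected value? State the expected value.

Offer B ($131,750)

Offer A = 0.56 × 42000 + 0.14 × 24000 + 0.24 × 183000 + 0.06 × 33000 = 23520 + 3360 + 43920 + 1980 = 72780
Offer B = 0.1 × 97000 + 0.1 × 56000 + 0.35 × 158000 + 0.2 × 177000 + 0.25 × 103000 = 9700 + 5600 + 55300 + 35400 + 25750 = 131750
Offer C: 72000 (certain)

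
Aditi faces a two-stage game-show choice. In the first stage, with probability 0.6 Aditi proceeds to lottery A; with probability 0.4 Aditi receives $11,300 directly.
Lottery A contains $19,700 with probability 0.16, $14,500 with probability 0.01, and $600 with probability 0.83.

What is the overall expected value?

$6,797

EV(A) = 0.16 × 19700 + 0.01 × 14500 + 0.83 × 600 = 3152 + 145 + 498 = 3795
Branch B: 11300 (certain)
Overall = 0.6 × 3795 + 0.4 × 11300 = 2277 + 4520 = 6797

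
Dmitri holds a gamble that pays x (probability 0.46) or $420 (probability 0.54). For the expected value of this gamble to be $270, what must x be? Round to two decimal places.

0.46·x + 0.54·420 = 270
0.46·x = 270 − 226.8 = 43.2
x = 43.2 / 0.46 = 93.9130

x = $93.91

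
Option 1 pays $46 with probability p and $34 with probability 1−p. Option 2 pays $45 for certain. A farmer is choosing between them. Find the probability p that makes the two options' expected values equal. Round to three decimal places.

p = 0.917

p·46 + (1−p)·34 = 45
12p + 34 = 45
p = (45 − 34) / 12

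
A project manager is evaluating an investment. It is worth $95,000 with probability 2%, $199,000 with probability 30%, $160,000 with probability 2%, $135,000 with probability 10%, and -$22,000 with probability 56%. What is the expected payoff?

$65,980

EV = 0.02 × 95000 + 0.3 × 199000 + 0.02 × 160000 + 0.1 × 135000 + 0.56 × (-22000) = 1900 + 59700 + 3200 + 13500 − 12320 = 65980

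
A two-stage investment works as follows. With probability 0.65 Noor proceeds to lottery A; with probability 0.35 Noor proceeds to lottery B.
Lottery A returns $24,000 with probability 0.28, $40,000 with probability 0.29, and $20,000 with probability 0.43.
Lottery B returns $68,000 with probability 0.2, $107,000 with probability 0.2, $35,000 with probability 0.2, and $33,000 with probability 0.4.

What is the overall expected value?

$36,818

EV(A) = 0.28 × 24000 + 0.29 × 40000 + 0.43 × 20000 = 6720 + 11600 + 8600 = 26920
EV(B) = 0.2 × 68000 + 0.2 × 107000 + 0.2 × 35000 + 0.4 × 33000 = 13600 + 21400 + 7000 + 13200 = 55200
Overall = 0.65 × 26920 + 0.35 × 55200 = 17498 + 19320 = 36818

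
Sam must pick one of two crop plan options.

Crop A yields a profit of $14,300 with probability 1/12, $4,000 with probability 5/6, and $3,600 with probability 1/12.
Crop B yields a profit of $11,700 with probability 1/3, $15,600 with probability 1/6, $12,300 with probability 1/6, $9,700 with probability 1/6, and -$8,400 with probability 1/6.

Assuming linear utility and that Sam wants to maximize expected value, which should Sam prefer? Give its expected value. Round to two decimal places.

Crop B ($8,766.67)

Crop A = 1/12 × 14300 + 5/6 × 4000 + 1/12 × 3600 = 1191.6667 + 3333.3333 + 300 = 4825
Crop B = 1/3 × 11700 + 1/6 × 15600 + 1/6 × 12300 + 1/6 × 9700 + 1/6 × (-8400) = 3900 + 2600 + 2050 + 1616.6667 − 1400 = 8766.6667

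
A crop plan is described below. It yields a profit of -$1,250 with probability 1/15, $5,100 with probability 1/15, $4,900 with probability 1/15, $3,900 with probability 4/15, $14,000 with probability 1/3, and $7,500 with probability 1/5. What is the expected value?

EV = 1/15 × (-1250) + 1/15 × 5100 + 1/15 × 4900 + 4/15 × 3900 + 1/3 × 14000 + 1/5 × 7500 = -83.3333 + 340 + 326.6667 + 1040 + 4666.6667 + 1500 = 7790

$7,790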